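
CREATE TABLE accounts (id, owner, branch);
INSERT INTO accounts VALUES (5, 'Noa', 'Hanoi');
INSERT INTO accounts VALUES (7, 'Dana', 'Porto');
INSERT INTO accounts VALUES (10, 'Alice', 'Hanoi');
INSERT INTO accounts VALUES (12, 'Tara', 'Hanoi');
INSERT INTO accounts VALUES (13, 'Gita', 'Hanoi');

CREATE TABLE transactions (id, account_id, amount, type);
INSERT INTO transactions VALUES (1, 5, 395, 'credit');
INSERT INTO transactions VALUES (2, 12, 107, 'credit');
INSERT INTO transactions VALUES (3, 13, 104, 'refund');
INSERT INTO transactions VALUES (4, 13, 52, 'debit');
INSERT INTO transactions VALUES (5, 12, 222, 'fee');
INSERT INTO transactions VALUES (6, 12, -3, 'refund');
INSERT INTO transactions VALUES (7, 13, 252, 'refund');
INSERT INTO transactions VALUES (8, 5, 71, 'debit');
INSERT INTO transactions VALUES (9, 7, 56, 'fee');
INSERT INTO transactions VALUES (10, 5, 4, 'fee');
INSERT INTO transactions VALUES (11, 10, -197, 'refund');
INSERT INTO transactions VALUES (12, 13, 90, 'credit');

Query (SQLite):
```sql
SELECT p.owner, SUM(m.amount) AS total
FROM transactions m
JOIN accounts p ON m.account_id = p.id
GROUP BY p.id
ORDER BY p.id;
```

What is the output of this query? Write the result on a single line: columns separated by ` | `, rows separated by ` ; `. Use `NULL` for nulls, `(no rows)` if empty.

Noa | 470 ; Dana | 56 ; Alice | -197 ; Tara | 326 ; Gita | 498

Join each transactions row to its accounts via account_id.
Group joined rows by accounts.id; compute SUM(m.amount) per group.
  5: ids {1, 8, 10} → SUM(m.amount)=470
  7: ids {9} → SUM(m.amount)=56
  10: ids {11} → SUM(m.amount)=-197
  12: ids {2, 5, 6} → SUM(m.amount)=326
  13: ids {3, 4, 7, 12} → SUM(m.amount)=498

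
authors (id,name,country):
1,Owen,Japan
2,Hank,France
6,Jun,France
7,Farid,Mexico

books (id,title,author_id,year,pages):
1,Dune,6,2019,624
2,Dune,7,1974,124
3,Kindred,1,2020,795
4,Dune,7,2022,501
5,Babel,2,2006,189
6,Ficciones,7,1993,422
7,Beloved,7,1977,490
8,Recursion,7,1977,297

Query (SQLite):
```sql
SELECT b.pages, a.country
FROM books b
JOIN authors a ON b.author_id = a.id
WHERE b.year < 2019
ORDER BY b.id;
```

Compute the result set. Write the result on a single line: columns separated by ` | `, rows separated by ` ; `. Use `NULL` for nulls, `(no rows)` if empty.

124 | Mexico ; 189 | France ; 422 | Mexico ; 490 | Mexico ; 297 | Mexico

Each books row matches the authors row where author_id = authors.id.
Then keep rows with b.year < 2019.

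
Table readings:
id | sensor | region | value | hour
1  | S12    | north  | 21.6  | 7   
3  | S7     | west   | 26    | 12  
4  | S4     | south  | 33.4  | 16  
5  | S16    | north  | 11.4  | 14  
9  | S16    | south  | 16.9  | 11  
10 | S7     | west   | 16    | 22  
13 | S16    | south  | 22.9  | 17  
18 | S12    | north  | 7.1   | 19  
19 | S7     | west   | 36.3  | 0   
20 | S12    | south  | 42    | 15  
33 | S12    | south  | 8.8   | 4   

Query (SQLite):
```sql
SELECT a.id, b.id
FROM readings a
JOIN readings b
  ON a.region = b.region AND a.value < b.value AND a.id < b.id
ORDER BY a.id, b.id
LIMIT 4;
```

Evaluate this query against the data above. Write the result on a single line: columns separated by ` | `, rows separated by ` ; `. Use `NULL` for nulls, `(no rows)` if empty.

3 | 19 ; 4 | 20 ; 9 | 13 ; 9 | 20

Pairs (a,b) with same region, a.value < b.value, a.id < b.id.
region groups: north:{1,5,18} south:{4,9,13,20,33} west:{3,10,19}
Ordered by (a.id, b.id); first 4.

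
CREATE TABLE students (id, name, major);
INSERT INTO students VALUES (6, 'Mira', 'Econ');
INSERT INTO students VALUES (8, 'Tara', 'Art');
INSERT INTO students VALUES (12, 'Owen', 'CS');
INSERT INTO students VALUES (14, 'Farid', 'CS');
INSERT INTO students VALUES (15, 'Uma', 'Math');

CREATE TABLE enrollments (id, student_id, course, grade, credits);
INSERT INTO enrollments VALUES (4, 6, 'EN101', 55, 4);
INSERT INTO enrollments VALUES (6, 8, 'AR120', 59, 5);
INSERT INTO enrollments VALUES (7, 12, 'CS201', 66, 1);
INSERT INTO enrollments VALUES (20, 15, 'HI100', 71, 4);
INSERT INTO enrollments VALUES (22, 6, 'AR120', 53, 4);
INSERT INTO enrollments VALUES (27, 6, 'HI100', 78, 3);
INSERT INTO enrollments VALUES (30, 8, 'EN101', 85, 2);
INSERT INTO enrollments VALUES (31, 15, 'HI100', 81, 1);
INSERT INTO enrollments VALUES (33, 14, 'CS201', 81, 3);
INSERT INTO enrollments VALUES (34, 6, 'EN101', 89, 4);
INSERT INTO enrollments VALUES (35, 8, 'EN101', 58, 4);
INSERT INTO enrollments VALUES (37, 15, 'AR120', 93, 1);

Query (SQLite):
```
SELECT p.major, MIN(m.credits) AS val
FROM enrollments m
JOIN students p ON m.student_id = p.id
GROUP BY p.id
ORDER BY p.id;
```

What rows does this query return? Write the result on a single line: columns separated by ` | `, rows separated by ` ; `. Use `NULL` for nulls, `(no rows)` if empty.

Econ | 3 ; Art | 2 ; CS | 1 ; CS | 3 ; Math | 1

Join each enrollments row to its students via student_id.
Group joined rows by students.id; compute MIN(m.credits) per group.
  6: ids {4, 22, 27, 34} → MIN(m.credits)=3
  8: ids {6, 30, 35} → MIN(m.credits)=2
  12: ids {7} → MIN(m.credits)=1
  14: ids {33} → MIN(m.credits)=3
  15: ids {20, 31, 37} → MIN(m.credits)=1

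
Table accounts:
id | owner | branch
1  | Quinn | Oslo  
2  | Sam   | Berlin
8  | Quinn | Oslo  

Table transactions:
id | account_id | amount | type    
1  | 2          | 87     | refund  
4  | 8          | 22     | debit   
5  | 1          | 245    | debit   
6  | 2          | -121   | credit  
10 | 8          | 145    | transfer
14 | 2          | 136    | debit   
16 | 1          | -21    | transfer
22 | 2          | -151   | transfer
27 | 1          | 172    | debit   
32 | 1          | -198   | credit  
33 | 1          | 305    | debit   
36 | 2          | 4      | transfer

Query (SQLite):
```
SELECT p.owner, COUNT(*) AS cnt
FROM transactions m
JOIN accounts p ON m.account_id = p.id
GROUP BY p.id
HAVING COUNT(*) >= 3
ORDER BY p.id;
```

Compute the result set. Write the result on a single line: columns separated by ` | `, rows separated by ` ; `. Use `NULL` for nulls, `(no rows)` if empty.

Quinn | 5 ; Sam | 5

Join each transactions row to its accounts via account_id.
Group joined rows by accounts.id; compute COUNT(*) per group.
HAVING: keep groups with count ≥ 3.
  1: ids {5, 16, 27, 32, 33} → COUNT(*)=5
  2: ids {1, 6, 14, 22, 36} → COUNT(*)=5
  8: ids {4, 10} → COUNT(*)=2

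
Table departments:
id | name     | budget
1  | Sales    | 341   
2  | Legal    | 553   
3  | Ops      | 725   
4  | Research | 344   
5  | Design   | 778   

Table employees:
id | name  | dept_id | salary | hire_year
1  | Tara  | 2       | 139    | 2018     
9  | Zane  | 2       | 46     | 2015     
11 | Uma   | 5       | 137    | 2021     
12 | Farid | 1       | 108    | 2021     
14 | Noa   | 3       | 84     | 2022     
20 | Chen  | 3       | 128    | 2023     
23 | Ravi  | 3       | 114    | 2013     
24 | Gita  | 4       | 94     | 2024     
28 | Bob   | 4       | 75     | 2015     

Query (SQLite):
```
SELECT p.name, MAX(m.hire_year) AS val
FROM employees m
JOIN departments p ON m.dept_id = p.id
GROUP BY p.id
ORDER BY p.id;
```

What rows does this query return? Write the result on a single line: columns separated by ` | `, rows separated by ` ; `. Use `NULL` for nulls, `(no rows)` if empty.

Join each employees row to its departments via dept_id.
Group joined rows by departments.id; compute MAX(m.hire_year) per group.
  1: ids {12} → MAX(m.hire_year)=2021
  2: ids {1, 9} → MAX(m.hire_year)=2018
  3: ids {14, 20, 23} → MAX(m.hire_year)=2023
  4: ids {24, 28} → MAX(m.hire_year)=2024
  5: ids {11} → MAX(m.hire_year)=2021

Sales | 2021 ; Legal | 2018 ; Ops | 2023 ; Research | 2024 ; Design | 2021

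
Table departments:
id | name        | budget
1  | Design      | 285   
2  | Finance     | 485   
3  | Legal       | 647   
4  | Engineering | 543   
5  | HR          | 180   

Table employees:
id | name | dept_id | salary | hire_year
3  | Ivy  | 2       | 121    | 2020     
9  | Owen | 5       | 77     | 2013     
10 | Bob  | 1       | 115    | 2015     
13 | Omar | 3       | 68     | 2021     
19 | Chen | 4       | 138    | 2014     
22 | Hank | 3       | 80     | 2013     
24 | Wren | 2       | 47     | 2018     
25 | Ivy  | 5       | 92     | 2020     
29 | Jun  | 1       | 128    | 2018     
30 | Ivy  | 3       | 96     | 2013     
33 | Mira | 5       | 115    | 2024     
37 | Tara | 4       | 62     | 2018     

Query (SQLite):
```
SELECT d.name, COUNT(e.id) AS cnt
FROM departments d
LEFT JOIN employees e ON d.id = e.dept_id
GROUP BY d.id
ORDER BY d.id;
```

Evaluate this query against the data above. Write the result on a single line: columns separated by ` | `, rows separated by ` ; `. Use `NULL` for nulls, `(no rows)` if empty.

LEFT JOIN keeps every departments row; unmatched ones get NULL for employees columns.
Group by departments.id and compute COUNT(e.id). COUNT(col) of an all-NULL group is 0.
  1: ids {10, 29} → COUNT(e.id)=2
  2: ids {3, 24} → COUNT(e.id)=2
  3: ids {13, 22, 30} → COUNT(e.id)=3
  4: ids {19, 37} → COUNT(e.id)=2
  5: ids {9, 25, 33} → COUNT(e.id)=3

Design | 2 ; Finance | 2 ; Legal | 3 ; Engineering | 2 ; HR | 3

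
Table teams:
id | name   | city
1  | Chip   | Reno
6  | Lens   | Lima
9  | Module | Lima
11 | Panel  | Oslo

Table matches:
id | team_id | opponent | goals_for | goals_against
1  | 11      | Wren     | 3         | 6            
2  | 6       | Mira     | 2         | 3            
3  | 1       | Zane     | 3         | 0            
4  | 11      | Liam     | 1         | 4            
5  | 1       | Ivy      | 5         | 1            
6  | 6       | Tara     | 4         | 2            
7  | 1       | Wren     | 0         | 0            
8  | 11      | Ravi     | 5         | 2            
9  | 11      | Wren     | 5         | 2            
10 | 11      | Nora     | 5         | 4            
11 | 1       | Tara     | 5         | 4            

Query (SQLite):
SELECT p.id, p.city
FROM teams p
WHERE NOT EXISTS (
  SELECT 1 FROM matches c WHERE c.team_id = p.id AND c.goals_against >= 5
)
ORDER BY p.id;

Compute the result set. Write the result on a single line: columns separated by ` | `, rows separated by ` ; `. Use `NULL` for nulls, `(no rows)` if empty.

1 | Reno ; 6 | Lima ; 9 | Lima

For each teams row, check whether any matches with matching team_id has goals_against >= 5.
Keep rows where that is false.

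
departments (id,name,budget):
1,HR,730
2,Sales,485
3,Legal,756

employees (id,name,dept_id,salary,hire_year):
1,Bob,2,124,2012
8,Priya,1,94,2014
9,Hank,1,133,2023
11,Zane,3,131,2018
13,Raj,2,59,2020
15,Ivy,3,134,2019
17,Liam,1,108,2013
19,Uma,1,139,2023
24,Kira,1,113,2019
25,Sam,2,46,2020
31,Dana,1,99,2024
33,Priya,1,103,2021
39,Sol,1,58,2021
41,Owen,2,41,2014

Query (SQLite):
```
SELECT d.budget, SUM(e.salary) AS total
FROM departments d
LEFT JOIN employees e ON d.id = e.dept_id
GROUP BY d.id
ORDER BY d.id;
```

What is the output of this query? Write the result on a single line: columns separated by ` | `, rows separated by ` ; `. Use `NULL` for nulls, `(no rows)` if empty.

730 | 847 ; 485 | 270 ; 756 | 265

LEFT JOIN keeps every departments row; unmatched ones get NULL for employees columns.
Group by departments.id and compute SUM(e.salary). SUM over an all-NULL group is NULL.
  1: ids {8, 9, 17, 19, 24, 31, 33, 39} → SUM(e.salary)=847
  2: ids {1, 13, 25, 41} → SUM(e.salary)=270
  3: ids {11, 15} → SUM(e.salary)=265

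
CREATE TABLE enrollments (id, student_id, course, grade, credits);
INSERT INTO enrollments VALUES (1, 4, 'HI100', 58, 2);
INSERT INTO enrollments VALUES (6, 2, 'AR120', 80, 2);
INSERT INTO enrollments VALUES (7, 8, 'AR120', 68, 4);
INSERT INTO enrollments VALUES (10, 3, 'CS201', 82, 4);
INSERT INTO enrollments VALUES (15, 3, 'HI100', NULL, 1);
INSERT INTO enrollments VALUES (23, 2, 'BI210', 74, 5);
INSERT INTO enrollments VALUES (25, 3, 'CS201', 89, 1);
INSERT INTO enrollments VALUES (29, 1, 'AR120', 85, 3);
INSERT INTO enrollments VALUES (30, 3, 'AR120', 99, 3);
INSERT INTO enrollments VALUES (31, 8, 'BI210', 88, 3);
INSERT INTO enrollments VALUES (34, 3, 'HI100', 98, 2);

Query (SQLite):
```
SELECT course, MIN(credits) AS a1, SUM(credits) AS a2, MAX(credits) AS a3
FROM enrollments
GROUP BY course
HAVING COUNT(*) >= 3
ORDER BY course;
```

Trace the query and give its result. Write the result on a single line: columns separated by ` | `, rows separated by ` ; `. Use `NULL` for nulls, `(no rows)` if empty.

AR120 | 2 | 12 | 4 ; HI100 | 1 | 5 | 2

Group enrollments by course.
Per group compute: MIN(credits), SUM(credits), MAX(credits).
HAVING: drop groups with fewer than 3 rows.
  AR120: ids {6, 7, 29, 30} → MIN(credits)=2, SUM(credits)=12, MAX(credits)=4
  BI210: ids {23, 31} → MIN(credits)=3, SUM(credits)=8, MAX(credits)=5
  CS201: ids {10, 25} → MIN(credits)=1, SUM(credits)=5, MAX(credits)=4
  HI100: ids {1, 15, 34} → MIN(credits)=1, SUM(credits)=5, MAX(credits)=2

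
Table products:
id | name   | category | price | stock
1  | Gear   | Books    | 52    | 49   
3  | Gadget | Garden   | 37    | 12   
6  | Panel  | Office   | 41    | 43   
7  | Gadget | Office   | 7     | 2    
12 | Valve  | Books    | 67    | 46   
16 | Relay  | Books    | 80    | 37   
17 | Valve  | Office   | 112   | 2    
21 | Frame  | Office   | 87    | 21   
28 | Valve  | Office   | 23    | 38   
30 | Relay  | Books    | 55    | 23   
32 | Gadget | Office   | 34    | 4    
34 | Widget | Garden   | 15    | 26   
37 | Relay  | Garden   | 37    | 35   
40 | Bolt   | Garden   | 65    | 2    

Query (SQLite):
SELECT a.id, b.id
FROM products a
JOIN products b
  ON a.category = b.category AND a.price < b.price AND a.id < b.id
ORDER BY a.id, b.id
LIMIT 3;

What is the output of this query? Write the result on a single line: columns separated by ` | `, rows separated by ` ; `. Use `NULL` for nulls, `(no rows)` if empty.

1 | 12 ; 1 | 16 ; 1 | 30

Pairs (a,b) with same category, a.price < b.price, a.id < b.id.
category groups: Books:{1,12,16,30} Garden:{3,34,37,40} Office:{6,7,17,21,28,32}
Ordered by (a.id, b.id); first 3.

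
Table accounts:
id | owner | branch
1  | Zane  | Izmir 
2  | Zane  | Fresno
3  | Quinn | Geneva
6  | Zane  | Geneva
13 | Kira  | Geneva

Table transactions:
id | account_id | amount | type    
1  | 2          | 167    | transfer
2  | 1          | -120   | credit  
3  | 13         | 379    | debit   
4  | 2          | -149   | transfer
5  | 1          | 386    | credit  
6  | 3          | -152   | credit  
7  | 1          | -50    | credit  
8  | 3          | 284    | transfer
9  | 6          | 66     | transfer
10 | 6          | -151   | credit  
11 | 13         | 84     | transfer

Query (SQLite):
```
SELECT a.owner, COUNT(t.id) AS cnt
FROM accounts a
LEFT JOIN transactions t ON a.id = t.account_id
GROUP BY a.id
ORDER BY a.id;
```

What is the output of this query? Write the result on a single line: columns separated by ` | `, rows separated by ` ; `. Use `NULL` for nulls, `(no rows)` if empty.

Zane | 3 ; Zane | 2 ; Quinn | 2 ; Zane | 2 ; Kira | 2

LEFT JOIN keeps every accounts row; unmatched ones get NULL for transactions columns.
Group by accounts.id and compute COUNT(t.id). COUNT(col) of an all-NULL group is 0.
  1: ids {2, 5, 7} → COUNT(t.id)=3
  2: ids {1, 4} → COUNT(t.id)=2
  3: ids {6, 8} → COUNT(t.id)=2
  6: ids {9, 10} → COUNT(t.id)=2
  13: ids {3, 11} → COUNT(t.id)=2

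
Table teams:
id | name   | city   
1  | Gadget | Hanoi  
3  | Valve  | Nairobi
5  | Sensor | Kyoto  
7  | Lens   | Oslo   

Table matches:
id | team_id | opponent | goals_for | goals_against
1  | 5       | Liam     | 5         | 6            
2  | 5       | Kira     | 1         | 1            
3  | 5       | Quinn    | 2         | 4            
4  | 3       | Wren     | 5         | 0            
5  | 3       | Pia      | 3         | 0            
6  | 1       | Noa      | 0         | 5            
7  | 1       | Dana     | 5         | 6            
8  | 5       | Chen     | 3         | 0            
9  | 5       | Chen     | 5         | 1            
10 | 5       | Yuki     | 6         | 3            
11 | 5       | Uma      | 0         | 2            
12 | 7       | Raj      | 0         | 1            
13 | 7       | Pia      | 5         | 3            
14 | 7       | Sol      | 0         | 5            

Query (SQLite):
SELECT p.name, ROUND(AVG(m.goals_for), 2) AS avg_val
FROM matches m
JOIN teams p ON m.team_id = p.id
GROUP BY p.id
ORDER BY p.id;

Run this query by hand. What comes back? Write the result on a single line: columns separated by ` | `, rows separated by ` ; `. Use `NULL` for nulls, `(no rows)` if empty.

Gadget | 2.5 ; Valve | 4 ; Sensor | 3.14 ; Lens | 1.67

Join each matches row to its teams via team_id.
Group joined rows by teams.id; compute ROUND(AVG(m.goals_for), 2) per group.
  1: ids {6, 7} → ROUND(AVG(m.goals_for), 2)=2.5
  3: ids {4, 5} → ROUND(AVG(m.goals_for), 2)=4
  5: ids {1, 2, 3, 8, 9, 10, 11} → ROUND(AVG(m.goals_for), 2)=3.14
  7: ids {12, 13, 14} → ROUND(AVG(m.goals_for), 2)=1.67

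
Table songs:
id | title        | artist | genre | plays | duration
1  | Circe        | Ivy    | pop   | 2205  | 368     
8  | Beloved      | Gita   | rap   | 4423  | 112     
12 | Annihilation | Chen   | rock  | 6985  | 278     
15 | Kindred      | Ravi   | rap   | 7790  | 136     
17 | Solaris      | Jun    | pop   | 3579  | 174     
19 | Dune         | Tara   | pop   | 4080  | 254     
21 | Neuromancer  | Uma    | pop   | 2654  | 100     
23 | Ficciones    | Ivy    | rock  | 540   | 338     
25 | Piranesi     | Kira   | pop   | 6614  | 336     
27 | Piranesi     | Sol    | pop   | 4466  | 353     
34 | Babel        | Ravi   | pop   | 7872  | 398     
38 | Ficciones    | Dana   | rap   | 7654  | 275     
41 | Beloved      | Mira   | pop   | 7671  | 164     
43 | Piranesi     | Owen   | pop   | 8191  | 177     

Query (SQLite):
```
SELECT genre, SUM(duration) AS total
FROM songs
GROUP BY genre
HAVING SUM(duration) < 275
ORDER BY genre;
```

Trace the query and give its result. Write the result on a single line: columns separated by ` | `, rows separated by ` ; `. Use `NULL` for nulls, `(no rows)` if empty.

(no rows)

Partition songs by genre; compute SUM(duration) within each group.
HAVING: keep groups where SUM(duration) < 275.
  pop: ids {1, 17, 19, 21, 25, 27, 34, 41, 43} → SUM(duration)=2324
  rap: ids {8, 15, 38} → SUM(duration)=523
  rock: ids {12, 23} → SUM(duration)=616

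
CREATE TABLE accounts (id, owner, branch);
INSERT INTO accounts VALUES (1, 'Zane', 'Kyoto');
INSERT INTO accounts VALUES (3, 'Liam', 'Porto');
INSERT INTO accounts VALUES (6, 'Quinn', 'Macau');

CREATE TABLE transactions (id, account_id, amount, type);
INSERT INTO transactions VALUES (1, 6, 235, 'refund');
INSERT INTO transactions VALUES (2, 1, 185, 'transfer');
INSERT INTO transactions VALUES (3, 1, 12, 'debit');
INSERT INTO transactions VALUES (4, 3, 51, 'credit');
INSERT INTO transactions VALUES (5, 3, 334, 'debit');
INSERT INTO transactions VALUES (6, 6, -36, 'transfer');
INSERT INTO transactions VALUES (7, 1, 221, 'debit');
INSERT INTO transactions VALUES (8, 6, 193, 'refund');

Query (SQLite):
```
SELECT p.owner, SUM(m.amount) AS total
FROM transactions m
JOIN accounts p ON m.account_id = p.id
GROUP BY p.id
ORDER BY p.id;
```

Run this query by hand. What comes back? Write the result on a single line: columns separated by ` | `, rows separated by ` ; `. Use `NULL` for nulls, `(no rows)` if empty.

Join each transactions row to its accounts via account_id.
Group joined rows by accounts.id; compute SUM(m.amount) per group.
  1: ids {2, 3, 7} → SUM(m.amount)=418
  3: ids {4, 5} → SUM(m.amount)=385
  6: ids {1, 6, 8} → SUM(m.amount)=392

Zane | 418 ; Liam | 385 ; Quinn | 392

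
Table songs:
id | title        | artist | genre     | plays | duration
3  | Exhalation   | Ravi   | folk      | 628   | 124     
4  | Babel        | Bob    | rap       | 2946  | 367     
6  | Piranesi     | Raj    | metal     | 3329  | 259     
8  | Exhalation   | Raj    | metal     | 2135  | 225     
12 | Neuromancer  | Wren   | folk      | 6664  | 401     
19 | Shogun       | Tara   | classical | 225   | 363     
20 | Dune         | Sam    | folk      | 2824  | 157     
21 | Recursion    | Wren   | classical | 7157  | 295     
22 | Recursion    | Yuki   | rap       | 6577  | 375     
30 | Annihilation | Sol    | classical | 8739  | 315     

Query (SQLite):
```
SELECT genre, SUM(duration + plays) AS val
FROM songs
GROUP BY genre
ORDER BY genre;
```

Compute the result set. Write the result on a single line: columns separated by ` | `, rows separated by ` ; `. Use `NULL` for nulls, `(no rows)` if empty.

classical | 17094 ; folk | 10798 ; metal | 5948 ; rap | 10265

For each row compute duration + plays.
Group by genre; take SUM of the expression per group.
  classical: ids {19, 21, 30} → SUM(duration + plays)=17094
  folk: ids {3, 12, 20} → SUM(duration + plays)=10798
  metal: ids {6, 8} → SUM(duration + plays)=5948
  rap: ids {4, 22} → SUM(duration + plays)=10265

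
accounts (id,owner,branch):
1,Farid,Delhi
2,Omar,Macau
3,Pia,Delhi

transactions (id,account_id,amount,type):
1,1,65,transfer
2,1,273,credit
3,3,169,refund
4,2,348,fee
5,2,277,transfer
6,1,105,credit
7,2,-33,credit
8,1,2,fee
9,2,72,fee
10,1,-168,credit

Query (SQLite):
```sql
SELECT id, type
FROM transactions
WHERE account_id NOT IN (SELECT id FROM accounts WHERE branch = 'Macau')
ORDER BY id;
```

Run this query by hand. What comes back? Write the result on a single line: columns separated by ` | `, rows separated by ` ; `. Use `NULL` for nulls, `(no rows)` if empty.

1 | transfer ; 2 | credit ; 3 | refund ; 6 | credit ; 8 | fee ; 10 | credit

Inner query: accounts.id where branch = 'Macau'.
Outer: keep transactions rows whose account_id is not in that set.
Inner query → {2}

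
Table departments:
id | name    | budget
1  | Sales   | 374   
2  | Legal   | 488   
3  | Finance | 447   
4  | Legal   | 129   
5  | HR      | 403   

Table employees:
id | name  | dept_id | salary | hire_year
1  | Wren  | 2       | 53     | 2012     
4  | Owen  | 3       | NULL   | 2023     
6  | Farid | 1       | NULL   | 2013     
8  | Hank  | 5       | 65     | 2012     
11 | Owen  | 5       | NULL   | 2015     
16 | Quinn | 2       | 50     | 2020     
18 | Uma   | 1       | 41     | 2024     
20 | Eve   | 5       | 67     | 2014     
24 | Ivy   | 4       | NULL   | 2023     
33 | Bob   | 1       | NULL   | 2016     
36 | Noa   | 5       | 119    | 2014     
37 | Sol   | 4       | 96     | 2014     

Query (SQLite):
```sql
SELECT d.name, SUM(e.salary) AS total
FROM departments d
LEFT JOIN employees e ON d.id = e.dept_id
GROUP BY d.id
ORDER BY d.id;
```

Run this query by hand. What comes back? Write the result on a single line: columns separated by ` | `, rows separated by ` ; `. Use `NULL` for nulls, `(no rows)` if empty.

LEFT JOIN keeps every departments row; unmatched ones get NULL for employees columns.
Group by departments.id and compute SUM(e.salary). SUM over an all-NULL group is NULL.
  1: ids {6, 18, 33} → SUM(e.salary)=41
  2: ids {1, 16} → SUM(e.salary)=103
  3: ids {4} → SUM(e.salary)=NULL
  4: ids {24, 37} → SUM(e.salary)=96
  5: ids {8, 11, 20, 36} → SUM(e.salary)=251

Sales | 41 ; Legal | 103 ; Finance | NULL ; Legal | 96 ; HR | 251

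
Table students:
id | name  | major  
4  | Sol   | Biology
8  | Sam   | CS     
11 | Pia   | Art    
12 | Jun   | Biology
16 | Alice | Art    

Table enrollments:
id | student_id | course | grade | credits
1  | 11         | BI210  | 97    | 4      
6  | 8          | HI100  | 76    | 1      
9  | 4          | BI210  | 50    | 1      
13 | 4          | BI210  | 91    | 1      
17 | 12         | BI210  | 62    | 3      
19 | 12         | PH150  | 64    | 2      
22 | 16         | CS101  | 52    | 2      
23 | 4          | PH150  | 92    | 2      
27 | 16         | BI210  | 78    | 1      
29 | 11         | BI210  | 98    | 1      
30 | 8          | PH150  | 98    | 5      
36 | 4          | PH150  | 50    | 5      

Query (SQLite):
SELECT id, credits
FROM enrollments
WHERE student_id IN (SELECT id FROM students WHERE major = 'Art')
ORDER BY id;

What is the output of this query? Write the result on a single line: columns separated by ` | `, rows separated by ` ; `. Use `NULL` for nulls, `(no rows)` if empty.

Inner query: students.id where major = 'Art'.
Outer: keep enrollments rows whose student_id is in that set.
Inner query → {11, 16}

1 | 4 ; 22 | 2 ; 27 | 1 ; 29 | 1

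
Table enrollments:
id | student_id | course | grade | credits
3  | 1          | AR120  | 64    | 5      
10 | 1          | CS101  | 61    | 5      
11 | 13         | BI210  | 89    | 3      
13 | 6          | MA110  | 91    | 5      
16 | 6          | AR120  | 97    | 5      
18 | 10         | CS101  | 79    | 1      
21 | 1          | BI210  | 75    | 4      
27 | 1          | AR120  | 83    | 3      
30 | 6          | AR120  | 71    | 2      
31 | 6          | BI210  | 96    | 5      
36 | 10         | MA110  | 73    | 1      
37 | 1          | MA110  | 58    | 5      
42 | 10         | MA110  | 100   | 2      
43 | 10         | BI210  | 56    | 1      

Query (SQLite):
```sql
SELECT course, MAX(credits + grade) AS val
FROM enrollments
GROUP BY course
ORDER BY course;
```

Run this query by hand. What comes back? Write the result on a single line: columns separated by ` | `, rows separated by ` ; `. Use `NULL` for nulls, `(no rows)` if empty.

AR120 | 102 ; BI210 | 101 ; CS101 | 80 ; MA110 | 102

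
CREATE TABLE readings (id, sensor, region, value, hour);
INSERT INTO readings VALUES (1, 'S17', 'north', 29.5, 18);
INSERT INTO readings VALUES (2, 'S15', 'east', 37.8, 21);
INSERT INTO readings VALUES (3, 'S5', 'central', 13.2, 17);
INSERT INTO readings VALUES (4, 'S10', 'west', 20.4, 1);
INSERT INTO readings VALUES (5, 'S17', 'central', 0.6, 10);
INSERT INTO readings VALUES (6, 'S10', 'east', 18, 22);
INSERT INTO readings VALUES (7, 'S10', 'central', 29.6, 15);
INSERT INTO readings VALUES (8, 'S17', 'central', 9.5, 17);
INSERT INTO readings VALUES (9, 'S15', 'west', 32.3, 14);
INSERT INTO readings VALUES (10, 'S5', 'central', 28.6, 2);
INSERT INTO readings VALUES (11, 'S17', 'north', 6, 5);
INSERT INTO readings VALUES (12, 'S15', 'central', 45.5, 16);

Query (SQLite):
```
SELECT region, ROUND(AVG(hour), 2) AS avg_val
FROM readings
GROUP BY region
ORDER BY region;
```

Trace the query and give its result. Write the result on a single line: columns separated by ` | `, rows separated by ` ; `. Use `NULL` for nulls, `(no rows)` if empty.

central | 12.83 ; east | 21.5 ; north | 11.5 ; west | 7.5

Partition readings by region; compute ROUND(AVG(hour), 2) within each group.
  central: ids {3, 5, 7, 8, 10, 12} → ROUND(AVG(hour), 2)=12.83
  east: ids {2, 6} → ROUND(AVG(hour), 2)=21.5
  north: ids {1, 11} → ROUND(AVG(hour), 2)=11.5
  west: ids {4, 9} → ROUND(AVG(hour), 2)=7.5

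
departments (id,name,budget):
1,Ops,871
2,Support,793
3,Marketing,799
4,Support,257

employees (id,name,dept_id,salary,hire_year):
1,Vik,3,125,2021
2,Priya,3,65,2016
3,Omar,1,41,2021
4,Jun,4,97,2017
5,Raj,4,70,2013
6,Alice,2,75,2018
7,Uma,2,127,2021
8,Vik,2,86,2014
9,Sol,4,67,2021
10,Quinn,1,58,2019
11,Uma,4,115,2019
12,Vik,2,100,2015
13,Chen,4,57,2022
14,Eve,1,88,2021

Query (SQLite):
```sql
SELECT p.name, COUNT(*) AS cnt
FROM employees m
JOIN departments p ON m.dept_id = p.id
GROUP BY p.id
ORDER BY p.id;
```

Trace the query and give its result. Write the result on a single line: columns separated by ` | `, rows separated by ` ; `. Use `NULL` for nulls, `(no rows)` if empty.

Ops | 3 ; Support | 4 ; Marketing | 2 ; Support | 5

Join each employees row to its departments via dept_id.
Group joined rows by departments.id; compute COUNT(*) per group.
  1: ids {3, 10, 14} → COUNT(*)=3
  2: ids {6, 7, 8, 12} → COUNT(*)=4
  3: ids {1, 2} → COUNT(*)=2
  4: ids {4, 5, 9, 11, 13} → COUNT(*)=5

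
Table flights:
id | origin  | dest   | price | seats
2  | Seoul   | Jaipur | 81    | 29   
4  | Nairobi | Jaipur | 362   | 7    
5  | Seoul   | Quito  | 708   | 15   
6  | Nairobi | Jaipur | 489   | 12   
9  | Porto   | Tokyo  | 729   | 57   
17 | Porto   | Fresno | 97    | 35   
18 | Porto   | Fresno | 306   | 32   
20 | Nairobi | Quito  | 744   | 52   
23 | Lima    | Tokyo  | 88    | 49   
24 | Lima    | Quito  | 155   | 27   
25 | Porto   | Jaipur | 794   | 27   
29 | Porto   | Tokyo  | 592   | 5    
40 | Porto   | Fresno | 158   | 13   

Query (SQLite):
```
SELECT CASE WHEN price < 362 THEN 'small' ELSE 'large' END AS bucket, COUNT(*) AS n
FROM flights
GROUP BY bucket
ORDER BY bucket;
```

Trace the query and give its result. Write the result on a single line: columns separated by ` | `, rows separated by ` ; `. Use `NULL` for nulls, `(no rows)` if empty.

large | 7 ; small | 6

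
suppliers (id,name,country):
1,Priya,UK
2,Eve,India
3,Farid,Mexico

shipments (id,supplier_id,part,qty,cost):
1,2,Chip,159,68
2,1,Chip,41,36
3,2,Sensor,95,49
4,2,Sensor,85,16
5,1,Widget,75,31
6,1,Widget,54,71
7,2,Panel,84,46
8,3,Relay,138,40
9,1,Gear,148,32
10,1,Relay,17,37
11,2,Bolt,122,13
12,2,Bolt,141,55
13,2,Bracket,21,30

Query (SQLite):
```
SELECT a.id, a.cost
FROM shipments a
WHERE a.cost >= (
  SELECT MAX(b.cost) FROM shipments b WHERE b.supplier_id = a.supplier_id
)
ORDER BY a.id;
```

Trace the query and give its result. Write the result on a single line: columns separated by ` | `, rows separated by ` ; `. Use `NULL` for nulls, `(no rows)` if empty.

1 | 68 ; 6 | 71 ; 8 | 40

For each shipments row a, compute MAX(cost) over rows sharing a.supplier_id.
Keep row a if a.cost >= that per-group MAX.
  supplier_id=1: MAX(cost) = 71
  supplier_id=2: MAX(cost) = 68
  supplier_id=3: MAX(cost) = 40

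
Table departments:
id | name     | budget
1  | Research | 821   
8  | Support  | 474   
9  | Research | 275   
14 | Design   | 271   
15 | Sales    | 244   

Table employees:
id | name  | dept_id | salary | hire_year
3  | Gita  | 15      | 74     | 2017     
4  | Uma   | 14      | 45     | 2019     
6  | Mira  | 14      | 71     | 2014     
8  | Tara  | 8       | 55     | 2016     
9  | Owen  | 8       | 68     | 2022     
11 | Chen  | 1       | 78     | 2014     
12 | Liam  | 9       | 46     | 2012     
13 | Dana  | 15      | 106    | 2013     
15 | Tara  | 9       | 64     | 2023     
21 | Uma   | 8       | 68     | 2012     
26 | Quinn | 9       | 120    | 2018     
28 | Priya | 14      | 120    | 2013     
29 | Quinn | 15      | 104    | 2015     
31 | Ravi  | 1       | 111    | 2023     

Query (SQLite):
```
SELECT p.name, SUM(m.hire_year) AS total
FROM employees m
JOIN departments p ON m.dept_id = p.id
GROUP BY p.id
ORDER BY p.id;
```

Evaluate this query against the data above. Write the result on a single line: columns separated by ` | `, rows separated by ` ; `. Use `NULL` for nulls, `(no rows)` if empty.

Join each employees row to its departments via dept_id.
Group joined rows by departments.id; compute SUM(m.hire_year) per group.
  1: ids {11, 31} → SUM(m.hire_year)=4037
  8: ids {8, 9, 21} → SUM(m.hire_year)=6050
  9: ids {12, 15, 26} → SUM(m.hire_year)=6053
  14: ids {4, 6, 28} → SUM(m.hire_year)=6046
  15: ids {3, 13, 29} → SUM(m.hire_year)=6045

Research | 4037 ; Support | 6050 ; Research | 6053 ; Design | 6046 ; Sales | 6045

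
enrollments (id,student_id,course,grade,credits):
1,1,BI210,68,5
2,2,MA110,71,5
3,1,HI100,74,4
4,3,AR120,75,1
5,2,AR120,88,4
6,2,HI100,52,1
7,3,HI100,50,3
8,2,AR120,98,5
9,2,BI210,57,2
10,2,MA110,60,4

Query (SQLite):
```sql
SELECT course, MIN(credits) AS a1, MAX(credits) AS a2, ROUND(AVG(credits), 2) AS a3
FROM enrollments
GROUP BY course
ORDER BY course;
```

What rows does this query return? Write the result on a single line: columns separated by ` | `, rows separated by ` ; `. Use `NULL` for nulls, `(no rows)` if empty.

Group enrollments by course.
Per group compute: MIN(credits), MAX(credits), ROUND(AVG(credits), 2).
  AR120: ids {4, 5, 8} → MIN(credits)=1, MAX(credits)=5, ROUND(AVG(credits), 2)=3.33
  BI210: ids {1, 9} → MIN(credits)=2, MAX(credits)=5, ROUND(AVG(credits), 2)=3.5
  HI100: ids {3, 6, 7} → MIN(credits)=1, MAX(credits)=4, ROUND(AVG(credits), 2)=2.67
  MA110: ids {2, 10} → MIN(credits)=4, MAX(credits)=5, ROUND(AVG(credits), 2)=4.5

AR120 | 1 | 5 | 3.33 ; BI210 | 2 | 5 | 3.5 ; HI100 | 1 | 4 | 2.67 ; MA110 | 4 | 5 | 4.5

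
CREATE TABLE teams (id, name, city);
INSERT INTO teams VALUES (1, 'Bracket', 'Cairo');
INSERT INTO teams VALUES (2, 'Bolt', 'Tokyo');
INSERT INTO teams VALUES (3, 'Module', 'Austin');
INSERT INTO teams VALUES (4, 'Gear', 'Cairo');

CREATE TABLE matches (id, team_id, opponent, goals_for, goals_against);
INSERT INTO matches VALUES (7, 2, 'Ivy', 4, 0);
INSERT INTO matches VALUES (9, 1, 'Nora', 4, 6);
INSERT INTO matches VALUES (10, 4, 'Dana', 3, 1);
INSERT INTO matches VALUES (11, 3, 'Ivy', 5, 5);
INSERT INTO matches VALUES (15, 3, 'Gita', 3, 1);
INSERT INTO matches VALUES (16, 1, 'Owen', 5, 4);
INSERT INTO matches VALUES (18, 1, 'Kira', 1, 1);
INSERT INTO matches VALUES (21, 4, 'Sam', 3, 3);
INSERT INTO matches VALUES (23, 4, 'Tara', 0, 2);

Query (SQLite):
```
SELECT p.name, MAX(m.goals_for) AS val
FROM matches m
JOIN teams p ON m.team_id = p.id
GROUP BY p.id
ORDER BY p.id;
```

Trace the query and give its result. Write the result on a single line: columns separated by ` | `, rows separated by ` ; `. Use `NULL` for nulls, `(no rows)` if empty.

Bracket | 5 ; Bolt | 4 ; Module | 5 ; Gear | 3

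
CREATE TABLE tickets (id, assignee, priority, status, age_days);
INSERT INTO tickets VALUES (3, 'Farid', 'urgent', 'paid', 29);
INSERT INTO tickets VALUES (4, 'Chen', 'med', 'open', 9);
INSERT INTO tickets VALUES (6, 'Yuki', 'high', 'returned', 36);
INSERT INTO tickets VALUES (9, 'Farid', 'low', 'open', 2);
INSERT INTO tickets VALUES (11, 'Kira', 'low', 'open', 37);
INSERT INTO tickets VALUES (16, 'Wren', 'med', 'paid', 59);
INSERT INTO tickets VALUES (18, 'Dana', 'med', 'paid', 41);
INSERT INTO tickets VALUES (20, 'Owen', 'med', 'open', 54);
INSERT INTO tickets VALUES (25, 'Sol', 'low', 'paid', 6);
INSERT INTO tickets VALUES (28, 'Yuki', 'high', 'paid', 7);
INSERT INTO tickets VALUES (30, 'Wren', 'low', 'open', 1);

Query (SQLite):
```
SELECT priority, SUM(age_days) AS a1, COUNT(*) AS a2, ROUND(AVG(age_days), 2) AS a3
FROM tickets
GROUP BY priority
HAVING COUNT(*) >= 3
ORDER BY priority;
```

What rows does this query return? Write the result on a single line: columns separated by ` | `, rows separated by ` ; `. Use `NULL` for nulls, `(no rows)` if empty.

low | 46 | 4 | 11.5 ; med | 163 | 4 | 40.75

Group tickets by priority.
Per group compute: SUM(age_days), COUNT(*), ROUND(AVG(age_days), 2).
HAVING: drop groups with fewer than 3 rows.
  high: ids {6, 28} → SUM(age_days)=43, COUNT(*)=2, ROUND(AVG(age_days), 2)=21.5
  low: ids {9, 11, 25, 30} → SUM(age_days)=46, COUNT(*)=4, ROUND(AVG(age_days), 2)=11.5
  med: ids {4, 16, 18, 20} → SUM(age_days)=163, COUNT(*)=4, ROUND(AVG(age_days), 2)=40.75
  urgent: ids {3} → SUM(age_days)=29, COUNT(*)=1, ROUND(AVG(age_days), 2)=29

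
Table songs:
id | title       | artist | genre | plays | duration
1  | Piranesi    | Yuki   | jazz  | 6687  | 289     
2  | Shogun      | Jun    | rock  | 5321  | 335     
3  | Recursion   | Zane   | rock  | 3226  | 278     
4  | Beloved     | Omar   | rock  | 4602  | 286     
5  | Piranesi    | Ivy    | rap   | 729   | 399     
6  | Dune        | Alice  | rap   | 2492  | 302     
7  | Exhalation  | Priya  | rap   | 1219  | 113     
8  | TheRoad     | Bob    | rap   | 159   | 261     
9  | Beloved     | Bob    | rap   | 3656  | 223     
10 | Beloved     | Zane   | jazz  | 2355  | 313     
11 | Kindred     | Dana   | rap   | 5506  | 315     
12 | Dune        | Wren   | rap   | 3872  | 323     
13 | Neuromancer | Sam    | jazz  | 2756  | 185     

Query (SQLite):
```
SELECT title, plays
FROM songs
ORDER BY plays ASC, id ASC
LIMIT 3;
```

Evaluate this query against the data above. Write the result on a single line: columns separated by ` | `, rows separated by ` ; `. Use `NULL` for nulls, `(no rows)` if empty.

Sort by plays asc, tiebreak id asc: (159, id=8), (729, id=5), (1219, id=7), (2355, id=10), (2492, id=6), (2756, id=13) …. Take first 3.

TheRoad | 159 ; Piranesi | 729 ; Exhalation | 1219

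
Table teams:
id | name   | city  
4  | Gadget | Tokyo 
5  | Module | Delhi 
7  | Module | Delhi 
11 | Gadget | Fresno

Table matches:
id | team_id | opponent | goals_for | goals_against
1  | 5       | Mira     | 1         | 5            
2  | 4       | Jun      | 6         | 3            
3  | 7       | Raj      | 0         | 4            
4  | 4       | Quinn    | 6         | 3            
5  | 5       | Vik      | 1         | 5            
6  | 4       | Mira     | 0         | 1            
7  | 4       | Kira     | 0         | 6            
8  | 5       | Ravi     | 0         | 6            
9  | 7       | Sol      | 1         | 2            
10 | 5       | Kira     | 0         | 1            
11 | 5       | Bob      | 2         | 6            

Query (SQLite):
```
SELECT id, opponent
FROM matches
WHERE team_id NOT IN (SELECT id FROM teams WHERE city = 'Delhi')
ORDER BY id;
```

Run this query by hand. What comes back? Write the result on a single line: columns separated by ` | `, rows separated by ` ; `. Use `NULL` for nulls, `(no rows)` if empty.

Inner query: teams.id where city = 'Delhi'.
Outer: keep matches rows whose team_id is not in that set.
Inner query → {5, 7}

2 | Jun ; 4 | Quinn ; 6 | Mira ; 7 | Kira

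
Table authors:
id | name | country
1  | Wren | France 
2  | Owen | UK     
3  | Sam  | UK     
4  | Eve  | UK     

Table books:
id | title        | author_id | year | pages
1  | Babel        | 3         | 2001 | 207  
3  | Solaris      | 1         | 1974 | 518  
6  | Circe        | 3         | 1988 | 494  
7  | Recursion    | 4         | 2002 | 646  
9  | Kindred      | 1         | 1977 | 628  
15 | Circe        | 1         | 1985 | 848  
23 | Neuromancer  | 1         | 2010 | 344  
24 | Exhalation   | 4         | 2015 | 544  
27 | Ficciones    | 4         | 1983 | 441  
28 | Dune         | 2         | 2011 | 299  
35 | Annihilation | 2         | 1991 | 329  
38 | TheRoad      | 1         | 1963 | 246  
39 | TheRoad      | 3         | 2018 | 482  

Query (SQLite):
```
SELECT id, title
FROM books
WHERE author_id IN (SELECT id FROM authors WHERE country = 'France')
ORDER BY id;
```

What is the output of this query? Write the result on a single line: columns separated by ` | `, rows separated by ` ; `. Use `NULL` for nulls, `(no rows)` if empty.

Inner query: authors.id where country = 'France'.
Outer: keep books rows whose author_id is in that set.
Inner query → {1}

3 | Solaris ; 9 | Kindred ; 15 | Circe ; 23 | Neuromancer ; 38 | TheRoad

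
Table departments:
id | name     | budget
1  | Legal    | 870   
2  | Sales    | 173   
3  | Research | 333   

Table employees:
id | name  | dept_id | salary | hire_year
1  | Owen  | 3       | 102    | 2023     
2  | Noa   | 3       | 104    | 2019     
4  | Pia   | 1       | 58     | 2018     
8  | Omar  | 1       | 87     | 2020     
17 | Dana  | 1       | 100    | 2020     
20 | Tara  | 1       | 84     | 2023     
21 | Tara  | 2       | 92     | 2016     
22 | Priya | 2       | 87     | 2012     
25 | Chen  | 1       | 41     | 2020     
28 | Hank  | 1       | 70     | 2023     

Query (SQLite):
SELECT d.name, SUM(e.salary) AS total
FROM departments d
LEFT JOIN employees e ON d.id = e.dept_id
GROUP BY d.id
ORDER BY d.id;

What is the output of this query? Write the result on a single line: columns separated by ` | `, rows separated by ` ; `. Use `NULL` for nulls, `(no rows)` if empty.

LEFT JOIN keeps every departments row; unmatched ones get NULL for employees columns.
Group by departments.id and compute SUM(e.salary). SUM over an all-NULL group is NULL.
  1: ids {4, 8, 17, 20, 25, 28} → SUM(e.salary)=440
  2: ids {21, 22} → SUM(e.salary)=179
  3: ids {1, 2} → SUM(e.salary)=206

Legal | 440 ; Sales | 179 ; Research | 206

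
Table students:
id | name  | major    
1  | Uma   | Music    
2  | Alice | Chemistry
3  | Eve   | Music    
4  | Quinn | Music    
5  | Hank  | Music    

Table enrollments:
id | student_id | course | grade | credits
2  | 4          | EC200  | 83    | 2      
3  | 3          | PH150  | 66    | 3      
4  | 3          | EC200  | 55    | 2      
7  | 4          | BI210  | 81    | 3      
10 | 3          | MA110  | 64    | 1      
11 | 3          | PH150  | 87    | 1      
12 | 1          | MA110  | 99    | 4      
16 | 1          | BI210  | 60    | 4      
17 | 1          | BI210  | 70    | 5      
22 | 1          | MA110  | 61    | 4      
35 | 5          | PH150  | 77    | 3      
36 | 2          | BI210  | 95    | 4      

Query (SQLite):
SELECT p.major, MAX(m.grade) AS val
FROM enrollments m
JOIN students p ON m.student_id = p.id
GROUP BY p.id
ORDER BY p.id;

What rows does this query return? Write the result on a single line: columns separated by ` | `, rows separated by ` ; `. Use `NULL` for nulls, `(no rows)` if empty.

Music | 99 ; Chemistry | 95 ; Music | 87 ; Music | 83 ; Music | 77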